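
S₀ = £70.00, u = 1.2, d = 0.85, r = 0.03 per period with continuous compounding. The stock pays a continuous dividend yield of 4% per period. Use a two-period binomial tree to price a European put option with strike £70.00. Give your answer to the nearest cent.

£6.58

Per-period risk-free factor R = e^0.03 = 1.0305; dividend-adjusted growth = e^(0.03−0.04) = 0.9900.
Risk-neutral probability p = (0.9900 − 0.85)/(1.2 − 0.85) = 0.1400/0.3500 = 0.4001
Terminal stock prices: S_uu = 100.8, S_ud = 71.4, S_dd = 50.57
Terminal payoffs (K − S): max(-30.8, 0) = 0, max(-1.4, 0) = 0, max(19.43, 0) = 19.43
Node u (S = 84): V_u = e^(−0.03)·[0.4001·0.0000 + 0.5999·0.0000] = 0.0000
Node d (S = 59.5): V_d = e^(−0.03)·[0.4001·0.0000 + 0.5999·19.4250] = 11.3079
Node 0 (S = 70): V_0 = e^(−0.03)·[0.4001·0.0000 + 0.5999·11.3079] = 6.5826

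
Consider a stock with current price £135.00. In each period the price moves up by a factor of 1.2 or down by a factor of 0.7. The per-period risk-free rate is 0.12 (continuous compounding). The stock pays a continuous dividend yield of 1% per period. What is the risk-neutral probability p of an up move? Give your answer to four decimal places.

p = 0.8326

Per-period risk-free factor R = e^0.12 = 1.1275; dividend-adjusted growth = e^(0.12−0.01) = 1.1163.
Risk-neutral probability p = (1.1163 − 0.7)/(1.2 − 0.7) = 0.4163/0.5000 = 0.8326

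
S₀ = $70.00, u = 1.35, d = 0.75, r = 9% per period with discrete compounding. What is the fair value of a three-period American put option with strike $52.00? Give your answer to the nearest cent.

$2.00

Risk-neutral probability p = (1 + 0.09 − 0.75)/(1.35 − 0.75) = 0.3400/0.6000 = 0.5667
Terminal stock prices: S_uuu = 172.2, S_uud = 95.68, S_udd = 53.16, S_ddd = 29.53
Terminal payoffs (K − S): max(-120.2, 0) = 0, max(-43.68, 0) = 0, max(-1.156, 0) = 0, max(22.47, 0) = 22.47
Node uu (S = 127.6): continuation = 1/1.09·[0.5667·0.0000 + 0.4333·0.0000] = 0.0000; exercise value = 0.0000 ≤ continuation, so V_uu = 0.0000
Node ud (S = 70.88): continuation = 1/1.09·[0.5667·0.0000 + 0.4333·0.0000] = 0.0000; exercise value = 0.0000 ≤ continuation, so V_ud = 0.0000
Node dd (S = 39.38): continuation = 1/1.09·[0.5667·0.0000 + 0.4333·22.4688] = 8.9325; exercise value = 12.6250 > continuation, so V_dd = 12.6250 (exercise)
Node u (S = 94.5): continuation = 1/1.09·[0.5667·0.0000 + 0.4333·0.0000] = 0.0000; exercise value = 0.0000 ≤ continuation, so V_u = 0.0000
Node d (S = 52.5): continuation = 1/1.09·[0.5667·0.0000 + 0.4333·12.6250] = 5.0191; exercise value = 0.0000 ≤ continuation, so V_d = 5.0191
Node 0 (S = 70): continuation = 1/1.09·[0.5667·0.0000 + 0.4333·5.0191] = 1.9954; exercise value = 0.0000 ≤ continuation, so V_0 = 1.9954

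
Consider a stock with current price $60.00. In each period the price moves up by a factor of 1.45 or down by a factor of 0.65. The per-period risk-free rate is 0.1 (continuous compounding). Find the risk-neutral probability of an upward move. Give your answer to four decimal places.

Risk-neutral probability p = (e^0.1 − 0.65)/(1.45 − 0.65) = 0.4552/0.8000 = 0.5690

p = 0.5690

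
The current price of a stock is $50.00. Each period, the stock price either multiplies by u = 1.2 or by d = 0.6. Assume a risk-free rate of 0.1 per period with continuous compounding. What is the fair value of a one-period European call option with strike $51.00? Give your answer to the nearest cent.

$6.86

Risk-neutral probability p = (e^0.1 − 0.6)/(1.2 − 0.6) = 0.5052/0.6000 = 0.8420
Terminal stock prices: S_u = 60, S_d = 30
Terminal payoffs (S − K): max(9, 0) = 9, max(-21, 0) = 0
Node 0 (S = 50): V_0 = e^(−0.1)·[0.8420·9.0000 + 0.1580·0.0000] = 6.8565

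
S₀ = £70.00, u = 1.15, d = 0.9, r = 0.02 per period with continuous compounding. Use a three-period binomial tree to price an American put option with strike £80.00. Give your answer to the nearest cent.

£10.46

Risk-neutral probability p = (e^0.02 − 0.9)/(1.15 − 0.9) = 0.1202/0.2500 = 0.4808
Terminal stock prices: S_uuu = 106.5, S_uud = 83.32, S_udd = 65.2, S_ddd = 51.03
Terminal payoffs (K − S): max(-26.46, 0) = 0, max(-3.317, 0) = 0, max(14.8, 0) = 14.8, max(28.97, 0) = 28.97
Node uu (S = 92.57): continuation = e^(−0.02)·[0.4808·0.0000 + 0.5192·0.0000] = 0.0000; exercise value = 0.0000 ≤ continuation, so V_uu = 0.0000
Node ud (S = 72.45): continuation = e^(−0.02)·[0.4808·0.0000 + 0.5192·14.7950] = 7.5294; exercise value = 7.5500 > continuation, so V_ud = 7.5500 (exercise)
Node dd (S = 56.7): continuation = e^(−0.02)·[0.4808·14.7950 + 0.5192·28.9700] = 21.7159; exercise value = 23.3000 > continuation, so V_dd = 23.3000 (exercise)
Node u (S = 80.5): continuation = e^(−0.02)·[0.4808·0.0000 + 0.5192·7.5500] = 3.8423; exercise value = 0.0000 ≤ continuation, so V_u = 3.8423
Node d (S = 63): continuation = e^(−0.02)·[0.4808·7.5500 + 0.5192·23.3000] = 15.4159; exercise value = 17.0000 > continuation, so V_d = 17.0000 (exercise)
Node 0 (S = 70): continuation = e^(−0.02)·[0.4808·3.8423 + 0.5192·17.0000] = 10.4624; exercise value = 10.0000 ≤ continuation, so V_0 = 10.4624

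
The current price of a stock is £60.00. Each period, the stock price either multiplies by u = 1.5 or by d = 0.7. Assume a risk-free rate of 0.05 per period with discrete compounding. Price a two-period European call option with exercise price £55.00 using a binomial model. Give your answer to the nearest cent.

£17.46

Risk-neutral probability p = (1 + 0.05 − 0.7)/(1.5 − 0.7) = 0.3500/0.8000 = 0.4375
Terminal stock prices: S_uu = 135, S_ud = 63, S_dd = 29.4
Terminal payoffs (S − K): max(80, 0) = 80, max(8, 0) = 8, max(-25.6, 0) = 0
Node u (S = 90): V_u = 1/1.05·[0.4375·80.0000 + 0.5625·8.0000] = 37.6190
Node d (S = 42): V_d = 1/1.05·[0.4375·8.0000 + 0.5625·0.0000] = 3.3333
Node 0 (S = 60): V_0 = 1/1.05·[0.4375·37.6190 + 0.5625·3.3333] = 17.4603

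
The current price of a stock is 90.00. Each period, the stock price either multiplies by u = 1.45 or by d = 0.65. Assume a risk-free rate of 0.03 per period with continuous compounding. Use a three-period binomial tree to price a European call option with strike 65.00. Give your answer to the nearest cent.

39.44

Risk-neutral probability p = (e^0.03 − 0.65)/(1.45 − 0.65) = 0.3805/0.8000 = 0.4756
Terminal stock prices: S_uuu = 274.4, S_uud = 123, S_udd = 55.14, S_ddd = 24.72
Terminal payoffs (S − K): max(209.4, 0) = 209.4, max(58, 0) = 58, max(-9.864, 0) = 0, max(-40.28, 0) = 0
Node uu (S = 189.2): V_uu = e^(−0.03)·[0.4756·209.3762 + 0.5244·57.9963] = 126.1460
Node ud (S = 84.83): V_ud = e^(−0.03)·[0.4756·57.9963 + 0.5244·0.0000] = 26.7660
Node dd (S = 38.03): V_dd = e^(−0.03)·[0.4756·0.0000 + 0.5244·0.0000] = 0.0000
Node u (S = 130.5): V_u = e^(−0.03)·[0.4756·126.1460 + 0.5244·26.7660] = 71.8401
Node d (S = 58.5): V_d = e^(−0.03)·[0.4756·26.7660 + 0.5244·0.0000] = 12.3529
Node 0 (S = 90): V_0 = e^(−0.03)·[0.4756·71.8401 + 0.5244·12.3529] = 39.4419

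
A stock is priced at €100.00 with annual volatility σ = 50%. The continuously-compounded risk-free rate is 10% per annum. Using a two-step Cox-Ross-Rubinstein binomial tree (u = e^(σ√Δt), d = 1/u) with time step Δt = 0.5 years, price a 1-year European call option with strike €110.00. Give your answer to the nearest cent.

CRR parameters: u = e^(σ√Δt) = e^(0.5·√0.5) = 1.4241, d = 1/u = 0.7022
Per-period rate: rΔt = 0.1·0.5 = 0.05, so R = e^0.05 = 1.0513
Risk-neutral probability p = (e^0.05 − 0.7022)/(1.4241 − 0.7022) = 0.3491/0.7219 = 0.4835
Terminal stock prices: S_uu = 202.8, S_ud = 100, S_dd = 49.31
Terminal payoffs (S − K): max(92.81, 0) = 92.81, max(-10, 0) = 0, max(-60.69, 0) = 0
Node u (S = 142.4): V_u = e^(−0.05)·[0.4835·92.8115 + 0.5165·0.0000] = 42.6894
Node d (S = 70.22): V_d = e^(−0.05)·[0.4835·0.0000 + 0.5165·0.0000] = 0.0000
Node 0 (S = 100): V_0 = e^(−0.05)·[0.4835·42.6894 + 0.5165·0.0000] = 19.6353

€19.64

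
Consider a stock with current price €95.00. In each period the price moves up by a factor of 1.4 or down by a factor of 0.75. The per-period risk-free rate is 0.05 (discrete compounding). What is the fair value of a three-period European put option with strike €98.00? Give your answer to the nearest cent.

Risk-neutral probability p = (1 + 0.05 − 0.75)/(1.4 − 0.75) = 0.3000/0.6500 = 0.4615
Terminal stock prices: S_uuu = 260.7, S_uud = 139.6, S_udd = 74.81, S_ddd = 40.08
Terminal payoffs (K − S): max(-162.7, 0) = 0, max(-41.65, 0) = 0, max(23.19, 0) = 23.19, max(57.92, 0) = 57.92
Node uu (S = 186.2): V_uu = 1/1.05·[0.4615·0.0000 + 0.5385·0.0000] = 0.0000
Node ud (S = 99.75): V_ud = 1/1.05·[0.4615·0.0000 + 0.5385·23.1875] = 11.8910
Node dd (S = 53.44): V_dd = 1/1.05·[0.4615·23.1875 + 0.5385·57.9219] = 39.8958
Node u (S = 133): V_u = 1/1.05·[0.4615·0.0000 + 0.5385·11.8910] = 6.0980
Node d (S = 71.25): V_d = 1/1.05·[0.4615·11.8910 + 0.5385·39.8958] = 25.6862
Node 0 (S = 95): V_0 = 1/1.05·[0.4615·6.0980 + 0.5385·25.6862] = 15.8528

€15.85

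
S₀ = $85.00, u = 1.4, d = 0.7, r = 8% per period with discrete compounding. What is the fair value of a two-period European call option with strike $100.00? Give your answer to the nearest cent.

$16.83

Risk-neutral probability p = (1 + 0.08 − 0.7)/(1.4 − 0.7) = 0.3800/0.7000 = 0.5429
Terminal stock prices: S_uu = 166.6, S_ud = 83.3, S_dd = 41.65
Terminal payoffs (S − K): max(66.6, 0) = 66.6, max(-16.7, 0) = 0, max(-58.35, 0) = 0
Node u (S = 119): V_u = 1/1.08·[0.5429·66.6000 + 0.4571·0.0000] = 33.4762
Node d (S = 59.5): V_d = 1/1.08·[0.5429·0.0000 + 0.4571·0.0000] = 0.0000
Node 0 (S = 85): V_0 = 1/1.08·[0.5429·33.4762 + 0.4571·0.0000] = 16.8267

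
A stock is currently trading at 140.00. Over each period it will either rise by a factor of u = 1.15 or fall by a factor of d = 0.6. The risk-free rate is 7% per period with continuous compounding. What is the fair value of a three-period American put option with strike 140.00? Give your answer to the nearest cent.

Risk-neutral probability p = (e^0.07 − 0.6)/(1.15 − 0.6) = 0.4725/0.5500 = 0.8591
Terminal stock prices: S_uuu = 212.9, S_uud = 111.1, S_udd = 57.96, S_ddd = 30.24
Terminal payoffs (K − S): max(-72.92, 0) = 0, max(28.91, 0) = 28.91, max(82.04, 0) = 82.04, max(109.8, 0) = 109.8
Node uu (S = 185.1): continuation = e^(−0.07)·[0.8591·0.0000 + 0.1409·28.9100] = 3.7979; exercise value = 0.0000 ≤ continuation, so V_uu = 3.7979
Node ud (S = 96.6): continuation = e^(−0.07)·[0.8591·28.9100 + 0.1409·82.0400] = 33.9351; exercise value = 43.4000 > continuation, so V_ud = 43.4000 (exercise)
Node dd (S = 50.4): continuation = e^(−0.07)·[0.8591·82.0400 + 0.1409·109.7600] = 80.1351; exercise value = 89.6000 > continuation, so V_dd = 89.6000 (exercise)
Node u (S = 161): continuation = e^(−0.07)·[0.8591·3.7979 + 0.1409·43.4000] = 8.7436; exercise value = 0.0000 ≤ continuation, so V_u = 8.7436
Node d (S = 84): continuation = e^(−0.07)·[0.8591·43.4000 + 0.1409·89.6000] = 46.5351; exercise value = 56.0000 > continuation, so V_d = 56.0000 (exercise)
Node 0 (S = 140): continuation = e^(−0.07)·[0.8591·8.7436 + 0.1409·56.0000] = 14.3605; exercise value = 0.0000 ≤ continuation, so V_0 = 14.3605

14.36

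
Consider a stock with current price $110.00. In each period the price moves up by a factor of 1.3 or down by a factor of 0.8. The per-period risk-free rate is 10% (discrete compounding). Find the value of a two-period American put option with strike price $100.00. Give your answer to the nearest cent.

$4.36

Risk-neutral probability p = (1 + 0.1 − 0.8)/(1.3 − 0.8) = 0.3000/0.5000 = 0.6000
Terminal stock prices: S_uu = 185.9, S_ud = 114.4, S_dd = 70.4
Terminal payoffs (K − S): max(-85.9, 0) = 0, max(-14.4, 0) = 0, max(29.6, 0) = 29.6
Node u (S = 143): continuation = 1/1.1·[0.6000·0.0000 + 0.4000·0.0000] = 0.0000; exercise value = 0.0000 ≤ continuation, so V_u = 0.0000
Node d (S = 88): continuation = 1/1.1·[0.6000·0.0000 + 0.4000·29.6000] = 10.7636; exercise value = 12.0000 > continuation, so V_d = 12.0000 (exercise)
Node 0 (S = 110): continuation = 1/1.1·[0.6000·0.0000 + 0.4000·12.0000] = 4.3636; exercise value = 0.0000 ≤ continuation, so V_0 = 4.3636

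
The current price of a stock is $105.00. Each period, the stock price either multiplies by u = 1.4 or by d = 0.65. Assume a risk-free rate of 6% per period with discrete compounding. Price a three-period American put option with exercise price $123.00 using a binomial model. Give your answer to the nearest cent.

Risk-neutral probability p = (1 + 0.06 − 0.65)/(1.4 − 0.65) = 0.4100/0.7500 = 0.5467
Terminal stock prices: S_uuu = 288.1, S_uud = 133.8, S_udd = 62.11, S_ddd = 28.84
Terminal payoffs (K − S): max(-165.1, 0) = 0, max(-10.77, 0) = 0, max(60.89, 0) = 60.89, max(94.16, 0) = 94.16
Node uu (S = 205.8): continuation = 1/1.06·[0.5467·0.0000 + 0.4533·0.0000] = 0.0000; exercise value = 0.0000 ≤ continuation, so V_uu = 0.0000
Node ud (S = 95.55): continuation = 1/1.06·[0.5467·0.0000 + 0.4533·60.8925] = 26.0421; exercise value = 27.4500 > continuation, so V_ud = 27.4500 (exercise)
Node dd (S = 44.36): continuation = 1/1.06·[0.5467·60.8925 + 0.4533·94.1644] = 71.6752; exercise value = 78.6375 > continuation, so V_dd = 78.6375 (exercise)
Node u (S = 147): continuation = 1/1.06·[0.5467·0.0000 + 0.4533·27.4500] = 11.7396; exercise value = 0.0000 ≤ continuation, so V_u = 11.7396
Node d (S = 68.25): continuation = 1/1.06·[0.5467·27.4500 + 0.4533·78.6375] = 47.7877; exercise value = 54.7500 > continuation, so V_d = 54.7500 (exercise)
Node 0 (S = 105): continuation = 1/1.06·[0.5467·11.7396 + 0.4533·54.7500] = 29.4695; exercise value = 18.0000 ≤ continuation, so V_0 = 29.4695

$29.47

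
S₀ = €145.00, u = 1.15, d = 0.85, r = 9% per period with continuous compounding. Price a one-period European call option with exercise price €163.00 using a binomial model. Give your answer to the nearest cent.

€2.79

Risk-neutral probability p = (e^0.09 − 0.85)/(1.15 − 0.85) = 0.2442/0.3000 = 0.8139
Terminal stock prices: S_u = 166.8, S_d = 123.2
Terminal payoffs (S − K): max(3.75, 0) = 3.75, max(-39.75, 0) = 0
Node 0 (S = 145): V_0 = e^(−0.09)·[0.8139·3.7500 + 0.1861·0.0000] = 2.7895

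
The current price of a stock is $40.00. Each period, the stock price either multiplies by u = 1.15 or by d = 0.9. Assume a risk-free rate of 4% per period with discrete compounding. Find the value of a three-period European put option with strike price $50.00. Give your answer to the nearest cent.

Risk-neutral probability p = (1 + 0.04 − 0.9)/(1.15 − 0.9) = 0.1400/0.2500 = 0.5600
Terminal stock prices: S_uuu = 60.83, S_uud = 47.61, S_udd = 37.26, S_ddd = 29.16
Terminal payoffs (K − S): max(-10.83, 0) = 0, max(2.39, 0) = 2.39, max(12.74, 0) = 12.74, max(20.84, 0) = 20.84
Node uu (S = 52.9): V_uu = 1/1.04·[0.5600·0.0000 + 0.4400·2.3900] = 1.0112
Node ud (S = 41.4): V_ud = 1/1.04·[0.5600·2.3900 + 0.4400·12.7400] = 6.6769
Node dd (S = 32.4): V_dd = 1/1.04·[0.5600·12.7400 + 0.4400·20.8400] = 15.6769
Node u (S = 46): V_u = 1/1.04·[0.5600·1.0112 + 0.4400·6.6769] = 3.3693
Node d (S = 36): V_d = 1/1.04·[0.5600·6.6769 + 0.4400·15.6769] = 10.2278
Node 0 (S = 40): V_0 = 1/1.04·[0.5600·3.3693 + 0.4400·10.2278] = 6.1414

$6.14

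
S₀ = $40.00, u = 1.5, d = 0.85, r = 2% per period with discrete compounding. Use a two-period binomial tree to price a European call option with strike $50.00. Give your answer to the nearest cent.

Risk-neutral probability p = (1 + 0.02 − 0.85)/(1.5 − 0.85) = 0.1700/0.6500 = 0.2615
Terminal stock prices: S_uu = 90, S_ud = 51, S_dd = 28.9
Terminal payoffs (S − K): max(40, 0) = 40, max(1, 0) = 1, max(-21.1, 0) = 0
Node u (S = 60): V_u = 1/1.02·[0.2615·40.0000 + 0.7385·1.0000] = 10.9804
Node d (S = 34): V_d = 1/1.02·[0.2615·1.0000 + 0.7385·0.0000] = 0.2564
Node 0 (S = 40): V_0 = 1/1.02·[0.2615·10.9804 + 0.7385·0.2564] = 3.0011

$3.00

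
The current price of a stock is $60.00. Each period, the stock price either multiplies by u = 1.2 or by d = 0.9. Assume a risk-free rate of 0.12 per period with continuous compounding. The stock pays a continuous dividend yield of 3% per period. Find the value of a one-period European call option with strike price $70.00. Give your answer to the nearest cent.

Per-period risk-free factor R = e^0.12 = 1.1275; dividend-adjusted growth = e^(0.12−0.03) = 1.0942.
Risk-neutral probability p = (1.0942 − 0.9)/(1.2 − 0.9) = 0.1942/0.3000 = 0.6472
Terminal stock prices: S_u = 72, S_d = 54
Terminal payoffs (S − K): max(2, 0) = 2, max(-16, 0) = 0
Node 0 (S = 60): V_0 = e^(−0.12)·[0.6472·2.0000 + 0.3528·0.0000] = 1.1481

$1.15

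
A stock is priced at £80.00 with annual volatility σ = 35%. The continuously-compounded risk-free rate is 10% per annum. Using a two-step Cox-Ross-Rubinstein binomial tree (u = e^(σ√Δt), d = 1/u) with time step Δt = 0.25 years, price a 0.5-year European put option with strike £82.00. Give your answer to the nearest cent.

CRR parameters: u = e^(σ√Δt) = e^(0.35·√0.25) = 1.1912, d = 1/u = 0.8395
Per-period rate: rΔt = 0.1·0.25 = 0.025, so R = e^0.025 = 1.0253
Risk-neutral probability p = (e^0.025 − 0.8395)/(1.1912 − 0.8395) = 0.1859/0.3518 = 0.5283
Terminal stock prices: S_uu = 113.5, S_ud = 80, S_dd = 56.38
Terminal payoffs (K − S): max(-31.53, 0) = 0, max(2, 0) = 2, max(25.62, 0) = 25.62
Node u (S = 95.3): V_u = e^(−0.025)·[0.5283·0.0000 + 0.4717·2.0000] = 0.9201
Node d (S = 67.16): V_d = e^(−0.025)·[0.5283·2.0000 + 0.4717·25.6250] = 12.8189
Node 0 (S = 80): V_0 = e^(−0.025)·[0.5283·0.9201 + 0.4717·12.8189] = 6.3712

£6.37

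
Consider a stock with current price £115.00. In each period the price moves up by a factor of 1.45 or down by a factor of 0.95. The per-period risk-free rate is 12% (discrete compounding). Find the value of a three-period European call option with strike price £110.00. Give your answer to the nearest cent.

Risk-neutral probability p = (1 + 0.12 − 0.95)/(1.45 − 0.95) = 0.1700/0.5000 = 0.3400
Terminal stock prices: S_uuu = 350.6, S_uud = 229.7, S_udd = 150.5, S_ddd = 98.6
Terminal payoffs (S − K): max(240.6, 0) = 240.6, max(119.7, 0) = 119.7, max(40.49, 0) = 40.49, max(-11.4, 0) = 0
Node uu (S = 241.8): V_uu = 1/1.12·[0.3400·240.5919 + 0.6600·119.6981] = 143.5732
Node ud (S = 158.4): V_ud = 1/1.12·[0.3400·119.6981 + 0.6600·40.4919] = 60.1982
Node dd (S = 103.8): V_dd = 1/1.12·[0.3400·40.4919 + 0.6600·0.0000] = 12.2922
Node u (S = 166.8): V_u = 1/1.12·[0.3400·143.5732 + 0.6600·60.1982] = 79.0587
Node d (S = 109.2): V_d = 1/1.12·[0.3400·60.1982 + 0.6600·12.2922] = 25.5181
Node 0 (S = 115): V_0 = 1/1.12·[0.3400·79.0587 + 0.6600·25.5181] = 39.0374

£39.04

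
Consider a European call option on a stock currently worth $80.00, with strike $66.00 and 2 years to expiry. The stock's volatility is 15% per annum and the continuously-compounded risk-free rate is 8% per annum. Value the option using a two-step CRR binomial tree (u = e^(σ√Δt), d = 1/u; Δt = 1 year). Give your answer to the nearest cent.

CRR parameters: u = e^(σ√Δt) = e^(0.15·√1) = 1.1618, d = 1/u = 0.8607
Per-period rate: rΔt = 0.08·1 = 0.08, so R = e^0.08 = 1.0833
Risk-neutral probability p = (e^0.08 − 0.8607)/(1.1618 − 0.8607) = 0.2226/0.3011 = 0.7392
Terminal stock prices: S_uu = 108, S_ud = 80, S_dd = 59.27
Terminal payoffs (S − K): max(41.99, 0) = 41.99, max(14, 0) = 14, max(-6.735, 0) = 0
Node u (S = 92.95): V_u = e^(−0.08)·[0.7392·41.9887 + 0.2608·14.0000] = 32.0211
Node d (S = 68.86): V_d = e^(−0.08)·[0.7392·14.0000 + 0.2608·0.0000] = 9.5526
Node 0 (S = 80): V_0 = e^(−0.08)·[0.7392·32.0211 + 0.2608·9.5526] = 24.1490

$24.15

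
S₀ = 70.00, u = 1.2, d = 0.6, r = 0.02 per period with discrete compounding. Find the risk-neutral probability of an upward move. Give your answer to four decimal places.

Risk-neutral probability p = (1 + 0.02 − 0.6)/(1.2 − 0.6) = 0.4200/0.6000 = 0.7000

p = 0.7000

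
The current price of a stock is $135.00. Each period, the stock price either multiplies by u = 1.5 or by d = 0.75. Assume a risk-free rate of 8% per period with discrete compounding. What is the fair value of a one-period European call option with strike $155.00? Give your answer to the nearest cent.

$19.35

Risk-neutral probability p = (1 + 0.08 − 0.75)/(1.5 − 0.75) = 0.3300/0.7500 = 0.4400
Terminal stock prices: S_u = 202.5, S_d = 101.2
Terminal payoffs (S − K): max(47.5, 0) = 47.5, max(-53.75, 0) = 0
Node 0 (S = 135): V_0 = 1/1.08·[0.4400·47.5000 + 0.5600·0.0000] = 19.3519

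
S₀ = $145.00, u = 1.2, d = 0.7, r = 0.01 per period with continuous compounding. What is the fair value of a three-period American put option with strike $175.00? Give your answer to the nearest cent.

$44.02

Risk-neutral probability p = (e^0.01 − 0.7)/(1.2 − 0.7) = 0.3101/0.5000 = 0.6201
Terminal stock prices: S_uuu = 250.6, S_uud = 146.2, S_udd = 85.26, S_ddd = 49.73
Terminal payoffs (K − S): max(-75.56, 0) = 0, max(28.84, 0) = 28.84, max(89.74, 0) = 89.74, max(125.3, 0) = 125.3
Node uu (S = 208.8): continuation = e^(−0.01)·[0.6201·0.0000 + 0.3799·28.8400] = 10.8473; exercise value = 0.0000 ≤ continuation, so V_uu = 10.8473
Node ud (S = 121.8): continuation = e^(−0.01)·[0.6201·28.8400 + 0.3799·89.7400] = 51.4587; exercise value = 53.2000 > continuation, so V_ud = 53.2000 (exercise)
Node dd (S = 71.05): continuation = e^(−0.01)·[0.6201·89.7400 + 0.3799·125.2650] = 102.2087; exercise value = 103.9500 > continuation, so V_dd = 103.9500 (exercise)
Node u (S = 174): continuation = e^(−0.01)·[0.6201·10.8473 + 0.3799·53.2000] = 26.6690; exercise value = 1.0000 ≤ continuation, so V_u = 26.6690
Node d (S = 101.5): continuation = e^(−0.01)·[0.6201·53.2000 + 0.3799·103.9500] = 71.7587; exercise value = 73.5000 > continuation, so V_d = 73.5000 (exercise)
Node 0 (S = 145): continuation = e^(−0.01)·[0.6201·26.6690 + 0.3799·73.5000] = 44.0177; exercise value = 30.0000 ≤ continuation, so V_0 = 44.0177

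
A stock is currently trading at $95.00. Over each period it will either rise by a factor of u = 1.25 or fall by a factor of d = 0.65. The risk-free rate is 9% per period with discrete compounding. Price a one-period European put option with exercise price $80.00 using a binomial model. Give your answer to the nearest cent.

$4.46

Risk-neutral probability p = (1 + 0.09 − 0.65)/(1.25 − 0.65) = 0.4400/0.6000 = 0.7333
Terminal stock prices: S_u = 118.8, S_d = 61.75
Terminal payoffs (K − S): max(-38.75, 0) = 0, max(18.25, 0) = 18.25
Node 0 (S = 95): V_0 = 1/1.09·[0.7333·0.0000 + 0.2667·18.2500] = 4.4648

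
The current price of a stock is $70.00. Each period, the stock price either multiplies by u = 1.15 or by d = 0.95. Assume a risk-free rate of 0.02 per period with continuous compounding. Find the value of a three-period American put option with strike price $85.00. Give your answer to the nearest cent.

$15.00

Risk-neutral probability p = (e^0.02 − 0.95)/(1.15 − 0.95) = 0.0702/0.2000 = 0.3510
Terminal stock prices: S_uuu = 106.5, S_uud = 87.95, S_udd = 72.65, S_ddd = 60.02
Terminal payoffs (K − S): max(-21.46, 0) = 0, max(-2.946, 0) = 0, max(12.35, 0) = 12.35, max(24.98, 0) = 24.98
Node uu (S = 92.57): continuation = e^(−0.02)·[0.3510·0.0000 + 0.6490·0.0000] = 0.0000; exercise value = 0.0000 ≤ continuation, so V_uu = 0.0000
Node ud (S = 76.47): continuation = e^(−0.02)·[0.3510·0.0000 + 0.6490·12.3487] = 7.8556; exercise value = 8.5250 > continuation, so V_ud = 8.5250 (exercise)
Node dd (S = 63.17): continuation = e^(−0.02)·[0.3510·12.3487 + 0.6490·24.9838] = 20.1419; exercise value = 21.8250 > continuation, so V_dd = 21.8250 (exercise)
Node u (S = 80.5): continuation = e^(−0.02)·[0.3510·0.0000 + 0.6490·8.5250] = 5.4231; exercise value = 4.5000 ≤ continuation, so V_u = 5.4231
Node d (S = 66.5): continuation = e^(−0.02)·[0.3510·8.5250 + 0.6490·21.8250] = 16.8169; exercise value = 18.5000 > continuation, so V_d = 18.5000 (exercise)
Node 0 (S = 70): continuation = e^(−0.02)·[0.3510·5.4231 + 0.6490·18.5000] = 13.6345; exercise value = 15.0000 > continuation, so V_0 = 15.0000 (exercise)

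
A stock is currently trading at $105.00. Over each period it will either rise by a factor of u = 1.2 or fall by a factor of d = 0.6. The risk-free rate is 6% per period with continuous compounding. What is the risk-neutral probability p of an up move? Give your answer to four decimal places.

p = 0.7697

Risk-neutral probability p = (e^0.06 − 0.6)/(1.2 − 0.6) = 0.4618/0.6000 = 0.7697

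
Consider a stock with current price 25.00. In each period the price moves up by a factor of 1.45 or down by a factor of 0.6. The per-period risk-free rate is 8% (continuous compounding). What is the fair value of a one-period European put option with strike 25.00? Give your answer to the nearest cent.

Risk-neutral probability p = (e^0.08 − 0.6)/(1.45 − 0.6) = 0.4833/0.8500 = 0.5686
Terminal stock prices: S_u = 36.25, S_d = 15
Terminal payoffs (K − S): max(-11.25, 0) = 0, max(10, 0) = 10
Node 0 (S = 25): V_0 = e^(−0.08)·[0.5686·0.0000 + 0.4314·10.0000] = 3.9826

3.98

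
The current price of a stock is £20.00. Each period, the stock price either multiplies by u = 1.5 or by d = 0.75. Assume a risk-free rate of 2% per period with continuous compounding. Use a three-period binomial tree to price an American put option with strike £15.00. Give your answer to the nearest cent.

Risk-neutral probability p = (e^0.02 − 0.75)/(1.5 − 0.75) = 0.2702/0.7500 = 0.3603
Terminal stock prices: S_uuu = 67.5, S_uud = 33.75, S_udd = 16.88, S_ddd = 8.438
Terminal payoffs (K − S): max(-52.5, 0) = 0, max(-18.75, 0) = 0, max(-1.875, 0) = 0, max(6.562, 0) = 6.562
Node uu (S = 45): continuation = e^(−0.02)·[0.3603·0.0000 + 0.6397·0.0000] = 0.0000; exercise value = 0.0000 ≤ continuation, so V_uu = 0.0000
Node ud (S = 22.5): continuation = e^(−0.02)·[0.3603·0.0000 + 0.6397·0.0000] = 0.0000; exercise value = 0.0000 ≤ continuation, so V_ud = 0.0000
Node dd (S = 11.25): continuation = e^(−0.02)·[0.3603·0.0000 + 0.6397·6.5625] = 4.1151; exercise value = 3.7500 ≤ continuation, so V_dd = 4.1151
Node u (S = 30): continuation = e^(−0.02)·[0.3603·0.0000 + 0.6397·0.0000] = 0.0000; exercise value = 0.0000 ≤ continuation, so V_u = 0.0000
Node d (S = 15): continuation = e^(−0.02)·[0.3603·0.0000 + 0.6397·4.1151] = 2.5804; exercise value = 0.0000 ≤ continuation, so V_d = 2.5804
Node 0 (S = 20): continuation = e^(−0.02)·[0.3603·0.0000 + 0.6397·2.5804] = 1.6181; exercise value = 0.0000 ≤ continuation, so V_0 = 1.6181

£1.62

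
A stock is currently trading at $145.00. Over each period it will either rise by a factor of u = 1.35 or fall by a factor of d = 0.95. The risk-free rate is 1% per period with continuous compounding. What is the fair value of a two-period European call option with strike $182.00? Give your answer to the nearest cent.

$2.81

Risk-neutral probability p = (e^0.01 − 0.95)/(1.35 − 0.95) = 0.0601/0.4000 = 0.1501
Terminal stock prices: S_uu = 264.3, S_ud = 186, S_dd = 130.9
Terminal payoffs (S − K): max(82.26, 0) = 82.26, max(3.962, 0) = 3.962, max(-51.14, 0) = 0
Node u (S = 195.8): V_u = e^(−0.01)·[0.1501·82.2625 + 0.8499·3.9625] = 15.5609
Node d (S = 137.8): V_d = e^(−0.01)·[0.1501·3.9625 + 0.8499·0.0000] = 0.5890
Node 0 (S = 145): V_0 = e^(−0.01)·[0.1501·15.5609 + 0.8499·0.5890] = 2.8084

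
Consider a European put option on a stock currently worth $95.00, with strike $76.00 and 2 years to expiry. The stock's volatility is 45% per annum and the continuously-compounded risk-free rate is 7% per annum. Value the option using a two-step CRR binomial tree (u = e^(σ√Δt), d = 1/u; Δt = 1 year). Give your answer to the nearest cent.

$9.22

CRR parameters: u = e^(σ√Δt) = e^(0.45·√1) = 1.5683, d = 1/u = 0.6376
Per-period rate: rΔt = 0.07·1 = 0.07, so R = e^0.07 = 1.0725
Risk-neutral probability p = (e^0.07 − 0.6376)/(1.5683 − 0.6376) = 0.4349/0.9307 = 0.4673
Terminal stock prices: S_uu = 233.7, S_ud = 95, S_dd = 38.62
Terminal payoffs (K − S): max(-157.7, 0) = 0, max(-19, 0) = 0, max(37.38, 0) = 37.38
Node u (S = 149): V_u = e^(−0.07)·[0.4673·0.0000 + 0.5327·0.0000] = 0.0000
Node d (S = 60.57): V_d = e^(−0.07)·[0.4673·0.0000 + 0.5327·37.3759] = 18.5652
Node 0 (S = 95): V_0 = e^(−0.07)·[0.4673·0.0000 + 0.5327·18.5652] = 9.2216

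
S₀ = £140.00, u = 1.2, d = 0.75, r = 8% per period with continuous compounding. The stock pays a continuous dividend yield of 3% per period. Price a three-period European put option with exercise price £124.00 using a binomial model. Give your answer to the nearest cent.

Per-period risk-free factor R = e^0.08 = 1.0833; dividend-adjusted growth = e^(0.08−0.03) = 1.0513.
Risk-neutral probability p = (1.0513 − 0.75)/(1.2 − 0.75) = 0.3013/0.4500 = 0.6695
Terminal stock prices: S_uuu = 241.9, S_uud = 151.2, S_udd = 94.5, S_ddd = 59.06
Terminal payoffs (K − S): max(-117.9, 0) = 0, max(-27.2, 0) = 0, max(29.5, 0) = 29.5, max(64.94, 0) = 64.94
Node uu (S = 201.6): V_uu = e^(−0.08)·[0.6695·0.0000 + 0.3305·0.0000] = 0.0000
Node ud (S = 126): V_ud = e^(−0.08)·[0.6695·0.0000 + 0.3305·29.5000] = 9.0004
Node dd (S = 78.75): V_dd = e^(−0.08)·[0.6695·29.5000 + 0.3305·64.9375] = 38.0438
Node u (S = 168): V_u = e^(−0.08)·[0.6695·0.0000 + 0.3305·9.0004] = 2.7460
Node d (S = 105): V_d = e^(−0.08)·[0.6695·9.0004 + 0.3305·38.0438] = 17.1695
Node 0 (S = 140): V_0 = e^(−0.08)·[0.6695·2.7460 + 0.3305·17.1695] = 6.9355

£6.94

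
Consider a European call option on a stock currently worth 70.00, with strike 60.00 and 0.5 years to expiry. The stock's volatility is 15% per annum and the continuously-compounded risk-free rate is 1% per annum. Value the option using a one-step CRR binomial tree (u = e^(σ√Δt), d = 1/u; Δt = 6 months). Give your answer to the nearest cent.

10.30

CRR parameters: u = e^(σ√Δt) = e^(0.15·√0.5) = 1.1119, d = 1/u = 0.8994
Per-period rate: rΔt = 0.01·0.5 = 0.005, so R = e^0.005 = 1.0050
Risk-neutral probability p = (e^0.005 − 0.8994)/(1.1119 − 0.8994) = 0.1056/0.2125 = 0.4971
Terminal stock prices: S_u = 77.83, S_d = 62.96
Terminal payoffs (S − K): max(17.83, 0) = 17.83, max(2.956, 0) = 2.956
Node 0 (S = 70): V_0 = e^(−0.005)·[0.4971·17.8327 + 0.5029·2.9556] = 10.2993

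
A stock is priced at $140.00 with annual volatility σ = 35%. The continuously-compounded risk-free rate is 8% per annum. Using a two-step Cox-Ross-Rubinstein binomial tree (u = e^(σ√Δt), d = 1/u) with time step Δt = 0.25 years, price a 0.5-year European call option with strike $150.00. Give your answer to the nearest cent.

CRR parameters: u = e^(σ√Δt) = e^(0.35·√0.25) = 1.1912, d = 1/u = 0.8395
Per-period rate: rΔt = 0.08·0.25 = 0.02, so R = e^0.02 = 1.0202
Risk-neutral probability p = (e^0.02 − 0.8395)/(1.1912 − 0.8395) = 0.1807/0.3518 = 0.5138
Terminal stock prices: S_uu = 198.7, S_ud = 140, S_dd = 98.66
Terminal payoffs (S − K): max(48.67, 0) = 48.67, max(-10, 0) = 0, max(-51.34, 0) = 0
Node u (S = 166.8): V_u = e^(−0.02)·[0.5138·48.6695 + 0.4862·0.0000] = 24.5105
Node d (S = 117.5): V_d = e^(−0.02)·[0.5138·0.0000 + 0.4862·0.0000] = 0.0000
Node 0 (S = 140): V_0 = e^(−0.02)·[0.5138·24.5105 + 0.4862·0.0000] = 12.3438

$12.34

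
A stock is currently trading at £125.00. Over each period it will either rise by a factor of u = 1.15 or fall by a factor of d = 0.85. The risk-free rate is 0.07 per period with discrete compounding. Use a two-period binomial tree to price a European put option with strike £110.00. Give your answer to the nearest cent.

£1.22

Risk-neutral probability p = (1 + 0.07 − 0.85)/(1.15 − 0.85) = 0.2200/0.3000 = 0.7333
Terminal stock prices: S_uu = 165.3, S_ud = 122.2, S_dd = 90.31
Terminal payoffs (K − S): max(-55.31, 0) = 0, max(-12.19, 0) = 0, max(19.69, 0) = 19.69
Node u (S = 143.8): V_u = 1/1.07·[0.7333·0.0000 + 0.2667·0.0000] = 0.0000
Node d (S = 106.2): V_d = 1/1.07·[0.7333·0.0000 + 0.2667·19.6875] = 4.9065
Node 0 (S = 125): V_0 = 1/1.07·[0.7333·0.0000 + 0.2667·4.9065] = 1.2228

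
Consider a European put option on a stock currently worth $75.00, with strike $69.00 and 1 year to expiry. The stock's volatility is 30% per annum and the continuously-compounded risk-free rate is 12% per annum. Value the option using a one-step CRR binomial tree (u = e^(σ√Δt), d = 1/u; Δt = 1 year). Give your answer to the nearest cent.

CRR parameters: u = e^(σ√Δt) = e^(0.3·√1) = 1.3499, d = 1/u = 0.7408
Per-period rate: rΔt = 0.12·1 = 0.12, so R = e^0.12 = 1.1275
Risk-neutral probability p = (e^0.12 − 0.7408)/(1.3499 − 0.7408) = 0.3867/0.6090 = 0.6349
Terminal stock prices: S_u = 101.2, S_d = 55.56
Terminal payoffs (K − S): max(-32.24, 0) = 0, max(13.44, 0) = 13.44
Node 0 (S = 75): V_0 = e^(−0.12)·[0.6349·0.0000 + 0.3651·13.4386] = 4.3517

$4.35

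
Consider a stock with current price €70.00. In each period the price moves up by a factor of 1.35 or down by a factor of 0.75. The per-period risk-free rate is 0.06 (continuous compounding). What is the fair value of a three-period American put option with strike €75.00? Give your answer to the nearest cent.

Risk-neutral probability p = (e^0.06 − 0.75)/(1.35 − 0.75) = 0.3118/0.6000 = 0.5197
Terminal stock prices: S_uuu = 172.2, S_uud = 95.68, S_udd = 53.16, S_ddd = 29.53
Terminal payoffs (K − S): max(-97.23, 0) = 0, max(-20.68, 0) = 0, max(21.84, 0) = 21.84, max(45.47, 0) = 45.47
Node uu (S = 127.6): continuation = e^(−0.06)·[0.5197·0.0000 + 0.4803·0.0000] = 0.0000; exercise value = 0.0000 ≤ continuation, so V_uu = 0.0000
Node ud (S = 70.88): continuation = e^(−0.06)·[0.5197·0.0000 + 0.4803·21.8438] = 9.8800; exercise value = 4.1250 ≤ continuation, so V_ud = 9.8800
Node dd (S = 39.38): continuation = e^(−0.06)·[0.5197·21.8438 + 0.4803·45.4688] = 31.2573; exercise value = 35.6250 > continuation, so V_dd = 35.6250 (exercise)
Node u (S = 94.5): continuation = e^(−0.06)·[0.5197·0.0000 + 0.4803·9.8800] = 4.4688; exercise value = 0.0000 ≤ continuation, so V_u = 4.4688
Node d (S = 52.5): continuation = e^(−0.06)·[0.5197·9.8800 + 0.4803·35.6250] = 20.9492; exercise value = 22.5000 > continuation, so V_d = 22.5000 (exercise)
Node 0 (S = 70): continuation = e^(−0.06)·[0.5197·4.4688 + 0.4803·22.5000] = 12.3641; exercise value = 5.0000 ≤ continuation, so V_0 = 12.3641

€12.36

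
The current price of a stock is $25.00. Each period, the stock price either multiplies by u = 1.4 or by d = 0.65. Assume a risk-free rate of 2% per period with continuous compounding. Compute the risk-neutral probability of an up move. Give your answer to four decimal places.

Risk-neutral probability p = (e^0.02 − 0.65)/(1.4 − 0.65) = 0.3702/0.7500 = 0.4936

p = 0.4936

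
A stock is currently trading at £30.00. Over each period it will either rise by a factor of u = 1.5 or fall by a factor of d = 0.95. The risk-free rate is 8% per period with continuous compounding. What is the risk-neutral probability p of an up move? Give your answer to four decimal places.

Risk-neutral probability p = (e^0.08 − 0.95)/(1.5 − 0.95) = 0.1333/0.5500 = 0.2423

p = 0.2423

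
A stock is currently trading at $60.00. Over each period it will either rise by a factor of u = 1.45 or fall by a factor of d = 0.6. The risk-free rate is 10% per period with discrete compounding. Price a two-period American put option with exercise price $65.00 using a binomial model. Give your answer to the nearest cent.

Risk-neutral probability p = (1 + 0.1 − 0.6)/(1.45 − 0.6) = 0.5000/0.8500 = 0.5882
Terminal stock prices: S_uu = 126.2, S_ud = 52.2, S_dd = 21.6
Terminal payoffs (K − S): max(-61.15, 0) = 0, max(12.8, 0) = 12.8, max(43.4, 0) = 43.4
Node u (S = 87): continuation = 1/1.1·[0.5882·0.0000 + 0.4118·12.8000] = 4.7914; exercise value = 0.0000 ≤ continuation, so V_u = 4.7914
Node d (S = 36): continuation = 1/1.1·[0.5882·12.8000 + 0.4118·43.4000] = 23.0909; exercise value = 29.0000 > continuation, so V_d = 29.0000 (exercise)
Node 0 (S = 60): continuation = 1/1.1·[0.5882·4.7914 + 0.4118·29.0000] = 13.4179; exercise value = 5.0000 ≤ continuation, so V_0 = 13.4179

$13.42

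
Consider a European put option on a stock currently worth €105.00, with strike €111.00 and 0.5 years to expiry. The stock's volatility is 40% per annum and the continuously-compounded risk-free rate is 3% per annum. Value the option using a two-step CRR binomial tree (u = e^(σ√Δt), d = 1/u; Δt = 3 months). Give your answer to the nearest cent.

€14.23

CRR parameters: u = e^(σ√Δt) = e^(0.4·√0.25) = 1.2214, d = 1/u = 0.8187
Per-period rate: rΔt = 0.03·0.25 = 0.0075, so R = e^0.0075 = 1.0075
Risk-neutral probability p = (e^0.0075 − 0.8187)/(1.2214 − 0.8187) = 0.1888/0.4027 = 0.4689
Terminal stock prices: S_uu = 156.6, S_ud = 105, S_dd = 70.38
Terminal payoffs (K − S): max(-45.64, 0) = 0, max(6, 0) = 6, max(40.62, 0) = 40.62
Node u (S = 128.2): V_u = e^(−0.0075)·[0.4689·0.0000 + 0.5311·6.0000] = 3.1630
Node d (S = 85.97): V_d = e^(−0.0075)·[0.4689·6.0000 + 0.5311·40.6164] = 24.2039
Node 0 (S = 105): V_0 = e^(−0.0075)·[0.4689·3.1630 + 0.5311·24.2039] = 14.2315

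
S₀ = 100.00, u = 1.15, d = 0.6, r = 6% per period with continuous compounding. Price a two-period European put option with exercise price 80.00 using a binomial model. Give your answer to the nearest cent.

3.63

Risk-neutral probability p = (e^0.06 − 0.6)/(1.15 − 0.6) = 0.4618/0.5500 = 0.8397
Terminal stock prices: S_uu = 132.2, S_ud = 69, S_dd = 36
Terminal payoffs (K − S): max(-52.25, 0) = 0, max(11, 0) = 11, max(44, 0) = 44
Node u (S = 115): V_u = e^(−0.06)·[0.8397·0.0000 + 0.1603·11.0000] = 1.6606
Node d (S = 60): V_d = e^(−0.06)·[0.8397·11.0000 + 0.1603·44.0000] = 15.3412
Node 0 (S = 100): V_0 = e^(−0.06)·[0.8397·1.6606 + 0.1603·15.3412] = 3.6291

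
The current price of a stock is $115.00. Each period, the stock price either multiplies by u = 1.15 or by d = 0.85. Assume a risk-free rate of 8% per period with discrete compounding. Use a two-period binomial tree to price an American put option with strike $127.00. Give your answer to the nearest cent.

$12.00

Risk-neutral probability p = (1 + 0.08 − 0.85)/(1.15 − 0.85) = 0.2300/0.3000 = 0.7667
Terminal stock prices: S_uu = 152.1, S_ud = 112.4, S_dd = 83.09
Terminal payoffs (K − S): max(-25.09, 0) = 0, max(14.59, 0) = 14.59, max(43.91, 0) = 43.91
Node u (S = 132.2): continuation = 1/1.08·[0.7667·0.0000 + 0.2333·14.5875] = 3.1516; exercise value = 0.0000 ≤ continuation, so V_u = 3.1516
Node d (S = 97.75): continuation = 1/1.08·[0.7667·14.5875 + 0.2333·43.9125] = 19.8426; exercise value = 29.2500 > continuation, so V_d = 29.2500 (exercise)
Node 0 (S = 115): continuation = 1/1.08·[0.7667·3.1516 + 0.2333·29.2500] = 8.5567; exercise value = 12.0000 > continuation, so V_0 = 12.0000 (exercise)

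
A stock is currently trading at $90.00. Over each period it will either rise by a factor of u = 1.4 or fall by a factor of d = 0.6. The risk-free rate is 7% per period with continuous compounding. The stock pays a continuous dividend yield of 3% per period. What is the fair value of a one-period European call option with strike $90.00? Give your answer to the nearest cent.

$18.50

Per-period risk-free factor R = e^0.07 = 1.0725; dividend-adjusted growth = e^(0.07−0.03) = 1.0408.
Risk-neutral probability p = (1.0408 − 0.6)/(1.4 − 0.6) = 0.4408/0.8000 = 0.5510
Terminal stock prices: S_u = 126, S_d = 54
Terminal payoffs (S − K): max(36, 0) = 36, max(-36, 0) = 0
Node 0 (S = 90): V_0 = e^(−0.07)·[0.5510·36.0000 + 0.4490·0.0000] = 18.4954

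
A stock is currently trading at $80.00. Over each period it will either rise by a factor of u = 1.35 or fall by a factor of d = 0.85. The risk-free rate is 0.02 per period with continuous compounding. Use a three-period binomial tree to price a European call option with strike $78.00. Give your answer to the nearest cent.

Risk-neutral probability p = (e^0.02 − 0.85)/(1.35 − 0.85) = 0.1702/0.5000 = 0.3404
Terminal stock prices: S_uuu = 196.8, S_uud = 123.9, S_udd = 78.03, S_ddd = 49.13
Terminal payoffs (S − K): max(118.8, 0) = 118.8, max(45.93, 0) = 45.93, max(0.03, 0) = 0.03, max(-28.87, 0) = 0
Node uu (S = 145.8): V_uu = e^(−0.02)·[0.3404·118.8300 + 0.6596·45.9300] = 69.3445
Node ud (S = 91.8): V_ud = e^(−0.02)·[0.3404·45.9300 + 0.6596·0.0300] = 15.3445
Node dd (S = 57.8): V_dd = e^(−0.02)·[0.3404·0.0300 + 0.6596·0.0000] = 0.0100
Node u (S = 108): V_u = e^(−0.02)·[0.3404·69.3445 + 0.6596·15.3445] = 33.0584
Node d (S = 68): V_d = e^(−0.02)·[0.3404·15.3445 + 0.6596·0.0100] = 5.1264
Node 0 (S = 80): V_0 = e^(−0.02)·[0.3404·33.0584 + 0.6596·5.1264] = 14.3447

$14.34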